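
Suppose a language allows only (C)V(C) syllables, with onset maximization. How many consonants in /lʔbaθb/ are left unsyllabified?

3

Syllabifying with onset maximization leaves /l/, /ʔ/, /b/ stranded (at most one coda consonant is licensed; onsets are limited to one consonant).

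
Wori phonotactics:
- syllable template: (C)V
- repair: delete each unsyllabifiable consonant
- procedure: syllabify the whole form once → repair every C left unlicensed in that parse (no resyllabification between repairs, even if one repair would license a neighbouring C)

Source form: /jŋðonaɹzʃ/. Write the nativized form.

ðona

Syllabifying with onset maximization leaves /j/, /ŋ/, /ɹ/, /z/, /ʃ/ stranded (no codas are permitted; onsets are limited to one consonant).
Deleting the stranded consonants removes /j/, /ŋ/, /ɹ/, /z/, /ʃ/.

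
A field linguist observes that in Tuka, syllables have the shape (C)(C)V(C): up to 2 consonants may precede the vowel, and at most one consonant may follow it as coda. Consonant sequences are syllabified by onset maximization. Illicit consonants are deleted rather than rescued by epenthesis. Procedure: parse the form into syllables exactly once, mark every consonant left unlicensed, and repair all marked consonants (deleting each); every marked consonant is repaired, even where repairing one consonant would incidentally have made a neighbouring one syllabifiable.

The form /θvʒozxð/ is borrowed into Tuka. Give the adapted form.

vʒoz

Syllabifying with onset maximization leaves /θ/, /x/, /ð/ stranded (at most one coda consonant is licensed; onsets may contain at most 2 consonants).
Deletion applies to /θ/, /x/, /ð/.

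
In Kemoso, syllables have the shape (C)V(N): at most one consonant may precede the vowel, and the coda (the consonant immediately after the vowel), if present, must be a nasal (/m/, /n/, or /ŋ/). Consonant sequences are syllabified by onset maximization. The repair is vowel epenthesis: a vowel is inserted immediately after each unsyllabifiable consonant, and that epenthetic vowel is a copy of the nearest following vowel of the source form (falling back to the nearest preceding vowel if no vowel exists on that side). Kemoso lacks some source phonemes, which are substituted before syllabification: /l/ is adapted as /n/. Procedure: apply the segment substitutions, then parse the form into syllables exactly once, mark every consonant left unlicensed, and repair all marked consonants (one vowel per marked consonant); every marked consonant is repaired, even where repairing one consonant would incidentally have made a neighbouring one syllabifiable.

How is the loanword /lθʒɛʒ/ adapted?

nɛθɛʒɛʒɛ

Substitution: /l/ → /n/, giving /nθʒɛʒ/.
The consonants /n/, /θ/, /ʒ/ cannot be parsed into a legal (C)V(N) syllable (only a nasal (/m/, /n/, or /ŋ/) is licensed in coda position; onsets are limited to one consonant).
Inserting the epenthetic vowel yields /n/ → /nɛ/, /θ/ → /θɛ/, /ʒ/ → /ʒɛ/.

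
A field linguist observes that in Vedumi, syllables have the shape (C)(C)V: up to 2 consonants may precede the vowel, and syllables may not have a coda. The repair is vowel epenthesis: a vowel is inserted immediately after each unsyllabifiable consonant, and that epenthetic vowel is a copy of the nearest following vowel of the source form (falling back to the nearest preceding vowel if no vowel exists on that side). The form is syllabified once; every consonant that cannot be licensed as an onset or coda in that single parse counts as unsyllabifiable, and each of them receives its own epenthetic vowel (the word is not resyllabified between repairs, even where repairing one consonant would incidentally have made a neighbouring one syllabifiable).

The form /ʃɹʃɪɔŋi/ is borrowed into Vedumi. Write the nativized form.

Syllabifying with onset maximization leaves /ʃ/ stranded (no codas are permitted; onsets may contain at most 2 consonants).
Epenthesis after each stranded consonant: /ʃ/ → /ʃɪ/.

ʃɪɹʃɪɔŋi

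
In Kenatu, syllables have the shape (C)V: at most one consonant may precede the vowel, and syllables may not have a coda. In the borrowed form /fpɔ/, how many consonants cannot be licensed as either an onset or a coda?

The consonants /f/ cannot be parsed into a legal (C)V syllable (no codas are permitted; onsets are limited to one consonant).

1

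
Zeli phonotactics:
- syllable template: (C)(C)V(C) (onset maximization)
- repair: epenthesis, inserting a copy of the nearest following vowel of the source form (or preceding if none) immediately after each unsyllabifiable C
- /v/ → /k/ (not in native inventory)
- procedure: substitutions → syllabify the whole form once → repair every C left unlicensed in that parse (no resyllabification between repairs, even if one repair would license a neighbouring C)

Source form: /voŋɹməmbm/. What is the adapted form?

Substitution: /v/ → /k/, giving /koŋɹməmbm/.
Under (C)(C)V(C), the unsyllabifiable consonants are /b/, /m/ (at most one coda consonant is licensed; onsets may contain at most 2 consonants).
Each unlicensed consonant becomes the onset of a new syllable: /b/ → /bə/, /m/ → /mə/.

koŋɹməmbəmə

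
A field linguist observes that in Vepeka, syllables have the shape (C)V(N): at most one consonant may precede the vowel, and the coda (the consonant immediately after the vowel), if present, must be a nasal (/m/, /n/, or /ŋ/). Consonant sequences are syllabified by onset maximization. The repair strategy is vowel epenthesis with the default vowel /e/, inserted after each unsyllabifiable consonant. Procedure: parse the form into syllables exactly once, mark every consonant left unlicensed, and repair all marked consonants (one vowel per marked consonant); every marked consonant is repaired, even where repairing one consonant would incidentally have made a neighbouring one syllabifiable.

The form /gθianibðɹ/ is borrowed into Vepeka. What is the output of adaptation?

geθianibeðeɹe

The consonants /g/, /b/, /ð/, /ɹ/ cannot be parsed into a legal (C)V(N) syllable (only a nasal (/m/, /n/, or /ŋ/) is licensed in coda position; onsets are limited to one consonant).
Epenthesis after each stranded consonant: /g/ → /ge/, /b/ → /be/, /ð/ → /ðe/, /ɹ/ → /ɹe/.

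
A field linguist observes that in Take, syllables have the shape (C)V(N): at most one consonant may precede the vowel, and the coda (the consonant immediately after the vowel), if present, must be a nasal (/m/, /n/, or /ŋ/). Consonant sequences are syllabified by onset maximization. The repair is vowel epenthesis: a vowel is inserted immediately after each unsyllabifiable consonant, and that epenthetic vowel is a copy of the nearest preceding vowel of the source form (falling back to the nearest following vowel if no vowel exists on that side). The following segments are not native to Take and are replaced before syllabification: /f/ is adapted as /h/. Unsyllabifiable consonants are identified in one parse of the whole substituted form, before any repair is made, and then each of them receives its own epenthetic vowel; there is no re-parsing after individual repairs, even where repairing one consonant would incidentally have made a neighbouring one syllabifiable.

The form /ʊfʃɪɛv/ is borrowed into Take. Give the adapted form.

ʊhʊʃɪɛvɛ

Substitution: /f/ → /h/, giving /ʊhʃɪɛv/.
The consonants /h/, /v/ cannot be parsed into a legal (C)V(N) syllable (only a nasal (/m/, /n/, or /ŋ/) is licensed in coda position; onsets are limited to one consonant).
Epenthesis after each stranded consonant: /h/ → /hʊ/, /v/ → /vɛ/.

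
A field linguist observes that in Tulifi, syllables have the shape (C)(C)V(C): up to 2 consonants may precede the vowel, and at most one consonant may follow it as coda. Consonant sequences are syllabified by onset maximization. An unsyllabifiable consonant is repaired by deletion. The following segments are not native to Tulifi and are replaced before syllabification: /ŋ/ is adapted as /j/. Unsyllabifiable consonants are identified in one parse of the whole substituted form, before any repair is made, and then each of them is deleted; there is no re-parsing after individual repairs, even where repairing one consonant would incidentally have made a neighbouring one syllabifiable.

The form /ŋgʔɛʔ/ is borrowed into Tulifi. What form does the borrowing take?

gʔɛʔ

Substitution: /ŋ/ → /j/, giving /jgʔɛʔ/.
Syllabifying with onset maximization leaves /j/ stranded (at most one coda consonant is licensed; onsets may contain at most 2 consonants).
Each unlicensed consonant is deleted: /j/.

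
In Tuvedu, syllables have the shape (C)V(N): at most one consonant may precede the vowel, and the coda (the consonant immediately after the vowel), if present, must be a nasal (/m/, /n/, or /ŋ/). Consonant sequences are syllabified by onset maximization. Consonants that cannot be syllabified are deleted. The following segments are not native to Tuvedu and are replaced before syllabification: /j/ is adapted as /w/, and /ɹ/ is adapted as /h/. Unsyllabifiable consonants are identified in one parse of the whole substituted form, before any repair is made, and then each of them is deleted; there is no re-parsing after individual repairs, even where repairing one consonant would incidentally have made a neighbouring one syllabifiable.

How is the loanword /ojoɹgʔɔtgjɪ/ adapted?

owoʔɔwɪ

Substitution: /j/ → /w/, /ɹ/ → /h/, giving /owohgʔɔtgwɪ/.
Under (C)V(N), the unsyllabifiable consonants are /h/, /g/, /t/, /g/ (only a nasal (/m/, /n/, or /ŋ/) is licensed in coda position; onsets are limited to one consonant).
Deleting the stranded consonants removes /h/, /g/, /t/, /g/.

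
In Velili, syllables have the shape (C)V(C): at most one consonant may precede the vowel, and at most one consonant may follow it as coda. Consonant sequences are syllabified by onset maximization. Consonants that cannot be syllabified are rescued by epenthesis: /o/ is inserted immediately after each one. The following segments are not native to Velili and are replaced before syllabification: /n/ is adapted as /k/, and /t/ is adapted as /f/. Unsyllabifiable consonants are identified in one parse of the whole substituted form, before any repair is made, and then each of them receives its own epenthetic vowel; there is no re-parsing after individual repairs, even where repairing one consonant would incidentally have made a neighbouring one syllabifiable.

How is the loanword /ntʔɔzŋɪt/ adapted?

kofoʔɔzŋɪf

Substitution: /n/ → /k/, /t/ → /f/, giving /kfʔɔzŋɪf/.
Under (C)V(C), the unsyllabifiable consonants are /k/, /f/ (at most one coda consonant is licensed; onsets are limited to one consonant).
Epenthesis after each stranded consonant: /k/ → /ko/, /f/ → /fo/.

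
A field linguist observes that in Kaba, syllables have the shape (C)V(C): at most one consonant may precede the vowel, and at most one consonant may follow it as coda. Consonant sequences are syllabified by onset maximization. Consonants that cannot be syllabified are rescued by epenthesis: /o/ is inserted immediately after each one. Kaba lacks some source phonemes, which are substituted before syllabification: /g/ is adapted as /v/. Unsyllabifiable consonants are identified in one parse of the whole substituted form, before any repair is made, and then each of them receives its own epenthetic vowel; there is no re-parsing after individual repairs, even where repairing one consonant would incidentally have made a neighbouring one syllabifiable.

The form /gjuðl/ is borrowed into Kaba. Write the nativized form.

vojuðlo

Substitution: /g/ → /v/, giving /vjuðl/.
Syllabifying with onset maximization leaves /v/, /l/ stranded (at most one coda consonant is licensed; onsets are limited to one consonant).
Each unlicensed consonant becomes the onset of a new syllable: /v/ → /vo/, /l/ → /lo/.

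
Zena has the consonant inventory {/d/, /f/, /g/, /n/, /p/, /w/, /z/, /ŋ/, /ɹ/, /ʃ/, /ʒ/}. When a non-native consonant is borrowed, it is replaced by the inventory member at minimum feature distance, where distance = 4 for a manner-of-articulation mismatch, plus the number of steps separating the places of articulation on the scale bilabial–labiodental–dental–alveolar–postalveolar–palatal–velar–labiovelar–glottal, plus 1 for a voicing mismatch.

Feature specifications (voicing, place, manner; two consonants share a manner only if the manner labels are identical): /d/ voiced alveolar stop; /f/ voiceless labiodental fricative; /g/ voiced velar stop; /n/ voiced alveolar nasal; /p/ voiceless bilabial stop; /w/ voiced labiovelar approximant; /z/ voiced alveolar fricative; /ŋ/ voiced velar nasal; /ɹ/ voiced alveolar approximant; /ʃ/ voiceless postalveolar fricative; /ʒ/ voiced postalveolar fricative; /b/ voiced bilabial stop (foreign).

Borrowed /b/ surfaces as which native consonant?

/p/ is closest: same manner (stop), place distance 0 (bilabial→bilabial), voicing differs (+1); total 1. Next closest is /d/ at distance 3.

p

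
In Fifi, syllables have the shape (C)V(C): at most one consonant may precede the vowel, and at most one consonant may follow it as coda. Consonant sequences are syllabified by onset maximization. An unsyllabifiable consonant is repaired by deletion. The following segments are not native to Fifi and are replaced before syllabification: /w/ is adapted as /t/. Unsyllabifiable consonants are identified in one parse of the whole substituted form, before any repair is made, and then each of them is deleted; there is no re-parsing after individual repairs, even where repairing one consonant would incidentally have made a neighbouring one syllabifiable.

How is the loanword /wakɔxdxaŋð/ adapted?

Substitution: /w/ → /t/, giving /takɔxdxaŋð/.
The consonants /d/, /ð/ cannot be parsed into a legal (C)V(C) syllable (at most one coda consonant is licensed; onsets are limited to one consonant).
Each unlicensed consonant is deleted: /d/, /ð/.

takɔxxaŋ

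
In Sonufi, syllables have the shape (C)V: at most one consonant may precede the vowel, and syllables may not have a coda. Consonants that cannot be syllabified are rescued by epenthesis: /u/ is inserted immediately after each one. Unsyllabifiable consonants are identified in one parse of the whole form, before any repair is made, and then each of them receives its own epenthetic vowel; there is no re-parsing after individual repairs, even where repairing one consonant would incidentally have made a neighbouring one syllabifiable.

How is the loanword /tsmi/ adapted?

tusumi

Syllabifying with onset maximization leaves /t/, /s/ stranded (no codas are permitted; onsets are limited to one consonant).
Epenthesis after each stranded consonant: /t/ → /tu/, /s/ → /su/.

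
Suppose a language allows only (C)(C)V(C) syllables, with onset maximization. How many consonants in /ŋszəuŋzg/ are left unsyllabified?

The consonants /ŋ/, /z/, /g/ cannot be parsed into a legal (C)(C)V(C) syllable (at most one coda consonant is licensed; onsets may contain at most 2 consonants).

3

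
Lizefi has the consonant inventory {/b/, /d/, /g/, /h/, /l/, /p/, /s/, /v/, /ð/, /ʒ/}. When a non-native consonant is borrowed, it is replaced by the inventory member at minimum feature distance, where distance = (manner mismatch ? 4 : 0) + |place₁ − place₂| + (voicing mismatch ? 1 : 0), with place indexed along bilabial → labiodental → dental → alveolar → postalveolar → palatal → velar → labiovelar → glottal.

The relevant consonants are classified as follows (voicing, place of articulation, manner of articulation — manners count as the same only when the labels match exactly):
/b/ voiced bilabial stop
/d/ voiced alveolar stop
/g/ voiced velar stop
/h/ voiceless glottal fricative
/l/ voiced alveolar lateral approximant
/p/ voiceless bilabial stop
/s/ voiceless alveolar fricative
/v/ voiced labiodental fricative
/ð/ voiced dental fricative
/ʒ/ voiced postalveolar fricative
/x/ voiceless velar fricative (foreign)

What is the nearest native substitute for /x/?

h

/h/ is closest: same manner (fricative), place distance 2 (velar→glottal), same voicing; total 2. Next closest is /s/ at distance 3.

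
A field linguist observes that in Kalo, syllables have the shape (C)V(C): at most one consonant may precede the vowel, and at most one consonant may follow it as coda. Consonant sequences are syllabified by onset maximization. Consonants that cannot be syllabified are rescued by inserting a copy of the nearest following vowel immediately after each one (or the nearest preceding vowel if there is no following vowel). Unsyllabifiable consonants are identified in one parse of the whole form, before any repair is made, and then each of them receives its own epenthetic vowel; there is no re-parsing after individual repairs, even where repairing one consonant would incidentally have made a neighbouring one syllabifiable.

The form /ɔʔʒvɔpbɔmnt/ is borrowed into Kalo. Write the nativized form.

ɔʔʒɔvɔpbɔmnɔtɔ

The consonants /ʒ/, /n/, /t/ cannot be parsed into a legal (C)V(C) syllable (at most one coda consonant is licensed; onsets are limited to one consonant).
Each unlicensed consonant becomes the onset of a new syllable: /ʒ/ → /ʒɔ/, /n/ → /nɔ/, /t/ → /tɔ/.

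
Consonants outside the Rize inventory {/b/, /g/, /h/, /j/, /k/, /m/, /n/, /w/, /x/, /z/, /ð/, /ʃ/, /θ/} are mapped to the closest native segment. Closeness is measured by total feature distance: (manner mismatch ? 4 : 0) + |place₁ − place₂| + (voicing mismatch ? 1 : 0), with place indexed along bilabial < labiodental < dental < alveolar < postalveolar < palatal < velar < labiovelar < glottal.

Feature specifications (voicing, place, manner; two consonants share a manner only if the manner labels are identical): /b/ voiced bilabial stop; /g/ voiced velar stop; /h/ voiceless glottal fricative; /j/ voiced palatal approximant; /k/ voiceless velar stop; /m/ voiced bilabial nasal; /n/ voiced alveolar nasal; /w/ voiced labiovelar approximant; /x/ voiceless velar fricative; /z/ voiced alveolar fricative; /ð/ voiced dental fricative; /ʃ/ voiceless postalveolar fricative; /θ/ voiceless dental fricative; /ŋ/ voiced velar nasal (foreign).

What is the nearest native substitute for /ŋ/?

/n/ is closest: same manner (nasal), place distance 3 (velar→alveolar), same voicing; total 3. Next closest is /g/ at distance 4.

n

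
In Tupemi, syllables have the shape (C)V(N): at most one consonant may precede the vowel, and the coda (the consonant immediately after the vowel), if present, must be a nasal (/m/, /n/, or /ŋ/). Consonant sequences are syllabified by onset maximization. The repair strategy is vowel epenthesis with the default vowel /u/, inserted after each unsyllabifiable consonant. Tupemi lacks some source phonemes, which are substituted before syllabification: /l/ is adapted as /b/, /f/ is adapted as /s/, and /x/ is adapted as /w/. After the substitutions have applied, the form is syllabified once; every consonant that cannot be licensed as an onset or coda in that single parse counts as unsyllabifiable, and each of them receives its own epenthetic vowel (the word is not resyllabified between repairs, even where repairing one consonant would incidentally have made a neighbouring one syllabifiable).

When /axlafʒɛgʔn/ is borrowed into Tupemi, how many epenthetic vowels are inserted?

After substitution the input is /awbasʒɛgʔn/.
The unsyllabifiable consonants are /w/, /s/, /g/, /ʔ/, /n/; each receives one epenthetic vowel.

5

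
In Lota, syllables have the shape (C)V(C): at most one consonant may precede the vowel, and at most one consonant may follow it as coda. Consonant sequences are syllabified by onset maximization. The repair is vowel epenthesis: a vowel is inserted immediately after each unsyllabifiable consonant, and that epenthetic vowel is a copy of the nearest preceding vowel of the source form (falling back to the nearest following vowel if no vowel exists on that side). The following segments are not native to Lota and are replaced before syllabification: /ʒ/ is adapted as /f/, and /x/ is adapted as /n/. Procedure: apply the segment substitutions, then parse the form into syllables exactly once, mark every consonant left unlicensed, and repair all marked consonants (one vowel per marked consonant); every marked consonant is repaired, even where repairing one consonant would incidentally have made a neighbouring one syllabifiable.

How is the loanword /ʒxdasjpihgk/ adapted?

fanadasjapihgiki

Substitution: /ʒ/ → /f/, /x/ → /n/, giving /fndasjpihgk/.
Under (C)V(C), the unsyllabifiable consonants are /f/, /n/, /j/, /g/, /k/ (at most one coda consonant is licensed; onsets are limited to one consonant).
Each unlicensed consonant becomes the onset of a new syllable: /f/ → /fa/, /n/ → /na/, /j/ → /ja/, /g/ → /gi/, /k/ → /ki/.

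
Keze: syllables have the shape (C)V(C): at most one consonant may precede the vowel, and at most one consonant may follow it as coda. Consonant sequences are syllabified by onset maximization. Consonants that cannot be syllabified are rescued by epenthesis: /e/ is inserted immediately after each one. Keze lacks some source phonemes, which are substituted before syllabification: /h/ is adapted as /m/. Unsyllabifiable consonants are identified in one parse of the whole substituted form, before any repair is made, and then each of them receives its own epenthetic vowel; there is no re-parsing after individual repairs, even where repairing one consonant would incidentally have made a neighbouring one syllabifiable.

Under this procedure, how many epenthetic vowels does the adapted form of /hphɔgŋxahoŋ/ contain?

3

After substitution the input is /mpmɔgŋxamoŋ/.
The unsyllabifiable consonants are /m/, /p/, /ŋ/; each receives one epenthetic vowel.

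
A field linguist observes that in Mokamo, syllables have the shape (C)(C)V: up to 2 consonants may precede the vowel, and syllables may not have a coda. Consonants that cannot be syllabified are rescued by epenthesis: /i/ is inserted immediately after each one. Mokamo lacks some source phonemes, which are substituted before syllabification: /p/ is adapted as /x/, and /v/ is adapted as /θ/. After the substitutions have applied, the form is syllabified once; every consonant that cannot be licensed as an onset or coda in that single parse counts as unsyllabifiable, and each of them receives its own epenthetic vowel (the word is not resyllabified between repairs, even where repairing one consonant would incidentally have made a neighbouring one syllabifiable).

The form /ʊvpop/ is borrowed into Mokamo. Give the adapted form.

ʊθxoxi

Substitution: /v/ → /θ/, /p/ → /x/, giving /ʊθxox/.
Syllabifying with onset maximization leaves /x/ stranded (no codas are permitted; onsets may contain at most 2 consonants).
Epenthesis after each stranded consonant: /x/ → /xi/.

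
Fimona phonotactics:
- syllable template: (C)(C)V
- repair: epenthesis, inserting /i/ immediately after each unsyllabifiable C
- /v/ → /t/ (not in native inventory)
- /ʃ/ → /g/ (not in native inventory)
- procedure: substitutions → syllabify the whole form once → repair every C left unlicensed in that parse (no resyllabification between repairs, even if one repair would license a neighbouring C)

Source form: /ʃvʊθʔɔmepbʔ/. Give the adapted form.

gtʊθʔɔmepibiʔi

Substitution: /ʃ/ → /g/, /v/ → /t/, giving /gtʊθʔɔmepbʔ/.
The consonants /p/, /b/, /ʔ/ cannot be parsed into a legal (C)(C)V syllable (no codas are permitted; onsets may contain at most 2 consonants).
Epenthesis after each stranded consonant: /p/ → /pi/, /b/ → /bi/, /ʔ/ → /ʔi/.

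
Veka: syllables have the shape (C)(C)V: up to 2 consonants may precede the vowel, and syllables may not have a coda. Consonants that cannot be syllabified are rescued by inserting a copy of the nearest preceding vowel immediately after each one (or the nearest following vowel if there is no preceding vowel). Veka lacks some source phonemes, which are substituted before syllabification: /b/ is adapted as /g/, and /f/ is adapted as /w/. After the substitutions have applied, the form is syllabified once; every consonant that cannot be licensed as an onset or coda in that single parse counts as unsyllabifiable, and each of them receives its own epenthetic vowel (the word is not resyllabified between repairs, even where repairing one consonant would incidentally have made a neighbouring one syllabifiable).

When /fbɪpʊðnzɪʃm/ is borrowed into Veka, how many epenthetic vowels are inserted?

After substitution the input is /wgɪpʊðnzɪʃm/.
The unsyllabifiable consonants are /ð/, /ʃ/, /m/; each receives one epenthetic vowel.

3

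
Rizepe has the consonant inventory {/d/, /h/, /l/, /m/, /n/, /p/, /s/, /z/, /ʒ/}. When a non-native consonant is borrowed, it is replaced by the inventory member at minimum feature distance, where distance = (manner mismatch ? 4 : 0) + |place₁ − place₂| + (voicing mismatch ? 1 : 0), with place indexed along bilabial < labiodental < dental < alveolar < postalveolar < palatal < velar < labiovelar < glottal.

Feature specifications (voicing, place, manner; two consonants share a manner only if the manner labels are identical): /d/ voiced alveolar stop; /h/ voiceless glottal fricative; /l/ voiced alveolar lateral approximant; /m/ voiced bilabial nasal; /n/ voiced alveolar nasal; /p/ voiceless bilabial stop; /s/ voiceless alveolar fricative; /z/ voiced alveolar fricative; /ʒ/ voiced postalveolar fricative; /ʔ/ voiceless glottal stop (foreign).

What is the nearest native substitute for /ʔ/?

/h/ is closest: manner differs (stop→fricative, +4), place distance 0 (glottal→glottal), same voicing; total 4. Next closest is /d/ at distance 6.

h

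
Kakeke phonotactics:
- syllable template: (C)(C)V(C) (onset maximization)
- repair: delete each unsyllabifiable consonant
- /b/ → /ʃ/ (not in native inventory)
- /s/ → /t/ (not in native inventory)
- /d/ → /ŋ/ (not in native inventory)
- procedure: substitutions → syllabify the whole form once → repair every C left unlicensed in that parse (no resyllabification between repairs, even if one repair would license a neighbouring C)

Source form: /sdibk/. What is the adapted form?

Substitution: /s/ → /t/, /d/ → /ŋ/, /b/ → /ʃ/, giving /tŋiʃk/.
Syllabifying with onset maximization leaves /k/ stranded (at most one coda consonant is licensed; onsets may contain at most 2 consonants).
Each unlicensed consonant is deleted: /k/.

tŋiʃ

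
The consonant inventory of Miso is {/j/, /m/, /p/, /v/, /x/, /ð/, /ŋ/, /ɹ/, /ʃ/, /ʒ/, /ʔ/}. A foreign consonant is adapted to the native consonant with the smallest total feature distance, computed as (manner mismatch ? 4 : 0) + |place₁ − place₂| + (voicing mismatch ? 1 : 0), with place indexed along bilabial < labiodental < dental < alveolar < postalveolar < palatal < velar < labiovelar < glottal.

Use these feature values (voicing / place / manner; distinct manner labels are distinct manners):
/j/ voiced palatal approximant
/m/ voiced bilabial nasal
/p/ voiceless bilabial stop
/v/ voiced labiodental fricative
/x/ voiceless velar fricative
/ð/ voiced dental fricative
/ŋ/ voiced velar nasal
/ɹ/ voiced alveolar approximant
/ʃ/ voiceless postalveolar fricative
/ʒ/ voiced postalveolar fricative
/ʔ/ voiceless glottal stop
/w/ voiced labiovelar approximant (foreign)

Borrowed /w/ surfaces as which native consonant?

j

/j/ is closest: same manner (approximant), place distance 2 (labiovelar→palatal), same voicing; total 2. Next closest is /ɹ/ at distance 4.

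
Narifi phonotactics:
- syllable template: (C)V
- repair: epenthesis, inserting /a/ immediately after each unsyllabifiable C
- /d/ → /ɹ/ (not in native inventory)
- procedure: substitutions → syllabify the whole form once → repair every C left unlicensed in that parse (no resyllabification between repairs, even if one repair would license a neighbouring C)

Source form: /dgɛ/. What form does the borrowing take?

Substitution: /d/ → /ɹ/, giving /ɹgɛ/.
The consonants /ɹ/ cannot be parsed into a legal (C)V syllable (no codas are permitted; onsets are limited to one consonant).
Each unlicensed consonant becomes the onset of a new syllable: /ɹ/ → /ɹa/.

ɹagɛ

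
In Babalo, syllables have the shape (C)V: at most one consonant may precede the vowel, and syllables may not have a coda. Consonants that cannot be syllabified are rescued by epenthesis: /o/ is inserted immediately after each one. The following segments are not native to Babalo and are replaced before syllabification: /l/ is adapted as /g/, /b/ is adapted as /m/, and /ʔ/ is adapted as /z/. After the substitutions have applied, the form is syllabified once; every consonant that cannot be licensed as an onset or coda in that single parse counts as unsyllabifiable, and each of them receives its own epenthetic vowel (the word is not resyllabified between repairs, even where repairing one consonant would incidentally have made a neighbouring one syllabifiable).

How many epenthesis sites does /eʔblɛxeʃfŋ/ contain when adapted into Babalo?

5

After substitution the input is /ezmgɛxeʃfŋ/.
The unsyllabifiable consonants are /z/, /m/, /ʃ/, /f/, /ŋ/; each receives one epenthetic vowel.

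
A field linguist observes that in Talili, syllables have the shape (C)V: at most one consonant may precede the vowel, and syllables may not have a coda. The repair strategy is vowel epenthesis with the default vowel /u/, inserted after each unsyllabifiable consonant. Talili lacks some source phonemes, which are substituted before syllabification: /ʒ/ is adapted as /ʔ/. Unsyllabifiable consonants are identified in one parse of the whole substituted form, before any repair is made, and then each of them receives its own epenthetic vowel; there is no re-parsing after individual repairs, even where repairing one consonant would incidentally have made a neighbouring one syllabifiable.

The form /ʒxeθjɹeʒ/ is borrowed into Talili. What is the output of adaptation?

ʔuxeθujuɹeʔu

Substitution: /ʒ/ → /ʔ/, giving /ʔxeθjɹeʔ/.
The consonants /ʔ/, /θ/, /j/, /ʔ/ cannot be parsed into a legal (C)V syllable (no codas are permitted; onsets are limited to one consonant).
Each unlicensed consonant becomes the onset of a new syllable: /ʔ/ → /ʔu/, /θ/ → /θu/, /j/ → /ju/, /ʔ/ → /ʔu/.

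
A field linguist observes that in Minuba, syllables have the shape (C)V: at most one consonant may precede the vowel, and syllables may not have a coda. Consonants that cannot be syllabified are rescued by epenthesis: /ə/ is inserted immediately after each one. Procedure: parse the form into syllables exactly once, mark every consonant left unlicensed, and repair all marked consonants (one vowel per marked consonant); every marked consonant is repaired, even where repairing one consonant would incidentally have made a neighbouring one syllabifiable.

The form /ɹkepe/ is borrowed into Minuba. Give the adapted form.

The consonants /ɹ/ cannot be parsed into a legal (C)V syllable (no codas are permitted; onsets are limited to one consonant).
Epenthesis after each stranded consonant: /ɹ/ → /ɹə/.

ɹəkepe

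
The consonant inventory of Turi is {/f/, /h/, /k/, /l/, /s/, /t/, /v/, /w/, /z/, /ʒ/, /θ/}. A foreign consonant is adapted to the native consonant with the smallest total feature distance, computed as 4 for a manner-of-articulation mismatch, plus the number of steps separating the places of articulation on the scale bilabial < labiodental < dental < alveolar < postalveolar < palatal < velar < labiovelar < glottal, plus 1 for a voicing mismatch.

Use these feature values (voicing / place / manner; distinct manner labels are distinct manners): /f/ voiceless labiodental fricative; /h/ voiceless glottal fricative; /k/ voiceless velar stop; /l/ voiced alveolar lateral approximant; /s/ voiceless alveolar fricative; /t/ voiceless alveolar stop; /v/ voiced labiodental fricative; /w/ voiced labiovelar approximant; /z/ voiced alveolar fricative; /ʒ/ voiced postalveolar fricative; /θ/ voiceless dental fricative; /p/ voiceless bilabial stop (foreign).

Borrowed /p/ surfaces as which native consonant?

/t/ is closest: same manner (stop), place distance 3 (bilabial→alveolar), same voicing; total 3. Next closest is /f/ at distance 5.

t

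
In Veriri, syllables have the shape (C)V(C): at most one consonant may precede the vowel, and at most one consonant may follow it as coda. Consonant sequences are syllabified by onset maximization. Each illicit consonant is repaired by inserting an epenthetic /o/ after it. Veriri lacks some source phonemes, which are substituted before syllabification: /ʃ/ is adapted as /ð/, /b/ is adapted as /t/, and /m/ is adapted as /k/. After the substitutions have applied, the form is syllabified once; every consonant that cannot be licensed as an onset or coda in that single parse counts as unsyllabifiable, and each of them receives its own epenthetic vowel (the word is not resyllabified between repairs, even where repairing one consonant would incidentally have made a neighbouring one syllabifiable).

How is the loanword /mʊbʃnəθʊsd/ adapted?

kʊtðonəθʊsdo

Substitution: /m/ → /k/, /b/ → /t/, /ʃ/ → /ð/, giving /kʊtðnəθʊsd/.
Under (C)V(C), the unsyllabifiable consonants are /ð/, /d/ (at most one coda consonant is licensed; onsets are limited to one consonant).
Inserting the epenthetic vowel yields /ð/ → /ðo/, /d/ → /do/.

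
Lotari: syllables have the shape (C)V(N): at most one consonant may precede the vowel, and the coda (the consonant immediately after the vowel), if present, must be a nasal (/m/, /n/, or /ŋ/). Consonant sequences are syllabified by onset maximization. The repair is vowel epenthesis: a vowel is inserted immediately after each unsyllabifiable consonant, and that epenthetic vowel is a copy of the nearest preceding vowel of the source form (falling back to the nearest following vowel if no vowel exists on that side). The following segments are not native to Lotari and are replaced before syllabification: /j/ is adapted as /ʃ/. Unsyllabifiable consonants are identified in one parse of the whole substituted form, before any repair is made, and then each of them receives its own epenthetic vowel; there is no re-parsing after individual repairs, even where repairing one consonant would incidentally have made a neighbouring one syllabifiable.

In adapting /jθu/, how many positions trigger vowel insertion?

1

After substitution the input is /ʃθu/.
The unsyllabifiable consonants are /ʃ/; each receives one epenthetic vowel.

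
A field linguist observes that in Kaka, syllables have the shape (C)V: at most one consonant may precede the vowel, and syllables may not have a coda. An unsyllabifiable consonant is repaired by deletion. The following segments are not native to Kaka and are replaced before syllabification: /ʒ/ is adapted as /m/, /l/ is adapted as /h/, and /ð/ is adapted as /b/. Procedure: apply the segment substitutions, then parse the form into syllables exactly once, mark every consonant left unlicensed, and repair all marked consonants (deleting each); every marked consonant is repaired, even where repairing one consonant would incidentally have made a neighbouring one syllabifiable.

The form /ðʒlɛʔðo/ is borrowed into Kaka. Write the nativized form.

hɛbo

Substitution: /ð/ → /b/, /ʒ/ → /m/, /l/ → /h/, giving /bmhɛʔbo/.
Syllabifying with onset maximization leaves /b/, /m/, /ʔ/ stranded (no codas are permitted; onsets are limited to one consonant).
Deletion applies to /b/, /m/, /ʔ/.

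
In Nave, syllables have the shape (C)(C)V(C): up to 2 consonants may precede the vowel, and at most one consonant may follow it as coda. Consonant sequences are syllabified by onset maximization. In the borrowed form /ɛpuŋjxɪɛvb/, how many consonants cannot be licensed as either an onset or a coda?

1

Syllabifying with onset maximization leaves /b/ stranded (at most one coda consonant is licensed; onsets may contain at most 2 consonants).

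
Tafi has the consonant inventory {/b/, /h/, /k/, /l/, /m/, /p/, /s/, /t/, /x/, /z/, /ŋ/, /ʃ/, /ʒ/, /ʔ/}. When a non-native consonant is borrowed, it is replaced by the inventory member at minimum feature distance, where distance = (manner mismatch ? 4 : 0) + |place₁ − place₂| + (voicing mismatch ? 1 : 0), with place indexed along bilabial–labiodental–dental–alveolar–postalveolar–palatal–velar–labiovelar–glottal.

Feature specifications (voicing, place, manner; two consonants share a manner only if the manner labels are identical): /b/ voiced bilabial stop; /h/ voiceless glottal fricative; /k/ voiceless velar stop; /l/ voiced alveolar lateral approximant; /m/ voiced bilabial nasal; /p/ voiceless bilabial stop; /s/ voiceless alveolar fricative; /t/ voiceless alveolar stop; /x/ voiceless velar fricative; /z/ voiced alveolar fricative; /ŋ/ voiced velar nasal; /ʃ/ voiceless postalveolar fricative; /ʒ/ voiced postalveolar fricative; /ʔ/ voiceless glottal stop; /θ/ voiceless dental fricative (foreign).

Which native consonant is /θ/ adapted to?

/s/ is closest: same manner (fricative), place distance 1 (dental→alveolar), same voicing; total 1. Next closest is /z/ at distance 2.

s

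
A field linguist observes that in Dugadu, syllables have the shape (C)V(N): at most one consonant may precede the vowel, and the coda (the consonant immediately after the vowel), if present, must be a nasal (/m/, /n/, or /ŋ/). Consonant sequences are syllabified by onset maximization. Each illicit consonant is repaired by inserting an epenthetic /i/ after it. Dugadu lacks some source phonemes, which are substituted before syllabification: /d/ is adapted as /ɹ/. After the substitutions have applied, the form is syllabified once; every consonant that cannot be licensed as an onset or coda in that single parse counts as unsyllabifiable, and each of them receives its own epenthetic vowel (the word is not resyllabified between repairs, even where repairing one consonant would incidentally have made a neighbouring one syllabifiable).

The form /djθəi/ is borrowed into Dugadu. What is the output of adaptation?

ɹijiθəi

Substitution: /d/ → /ɹ/, giving /ɹjθəi/.
Syllabifying with onset maximization leaves /ɹ/, /j/ stranded (only a nasal (/m/, /n/, or /ŋ/) is licensed in coda position; onsets are limited to one consonant).
Epenthesis after each stranded consonant: /ɹ/ → /ɹi/, /j/ → /ji/.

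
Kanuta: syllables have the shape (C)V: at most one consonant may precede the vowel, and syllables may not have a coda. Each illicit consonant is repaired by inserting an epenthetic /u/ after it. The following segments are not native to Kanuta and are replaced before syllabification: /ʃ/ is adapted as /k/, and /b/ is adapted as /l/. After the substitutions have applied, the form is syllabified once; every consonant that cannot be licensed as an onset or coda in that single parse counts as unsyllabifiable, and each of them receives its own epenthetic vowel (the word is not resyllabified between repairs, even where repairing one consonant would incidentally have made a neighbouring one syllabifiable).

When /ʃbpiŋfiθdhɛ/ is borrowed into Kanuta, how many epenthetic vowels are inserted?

5

After substitution the input is /klpiŋfiθdhɛ/.
The unsyllabifiable consonants are /k/, /l/, /ŋ/, /θ/, /d/; each receives one epenthetic vowel.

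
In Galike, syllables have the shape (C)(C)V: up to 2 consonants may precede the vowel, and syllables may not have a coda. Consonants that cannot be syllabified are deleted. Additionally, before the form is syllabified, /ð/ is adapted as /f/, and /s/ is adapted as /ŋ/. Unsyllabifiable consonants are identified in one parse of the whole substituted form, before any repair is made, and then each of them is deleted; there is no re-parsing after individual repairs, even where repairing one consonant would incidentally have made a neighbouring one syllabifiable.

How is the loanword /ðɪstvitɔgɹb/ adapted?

fɪtvitɔ

Substitution: /ð/ → /f/, /s/ → /ŋ/, giving /fɪŋtvitɔgɹb/.
The consonants /ŋ/, /g/, /ɹ/, /b/ cannot be parsed into a legal (C)(C)V syllable (no codas are permitted; onsets may contain at most 2 consonants).
Each unlicensed consonant is deleted: /ŋ/, /g/, /ɹ/, /b/.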